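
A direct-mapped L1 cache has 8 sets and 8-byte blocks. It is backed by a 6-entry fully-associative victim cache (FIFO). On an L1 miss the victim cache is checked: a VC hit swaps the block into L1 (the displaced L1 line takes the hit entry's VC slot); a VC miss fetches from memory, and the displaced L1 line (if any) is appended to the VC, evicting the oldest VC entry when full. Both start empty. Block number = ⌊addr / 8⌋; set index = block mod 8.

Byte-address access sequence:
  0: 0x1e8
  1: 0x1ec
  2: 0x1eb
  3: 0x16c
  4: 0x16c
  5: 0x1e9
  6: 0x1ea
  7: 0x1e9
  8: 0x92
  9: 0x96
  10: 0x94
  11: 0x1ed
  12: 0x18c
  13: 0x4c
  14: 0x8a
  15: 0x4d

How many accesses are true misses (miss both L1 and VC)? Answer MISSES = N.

#0 0x1e8→b61/s5 MISS; vc=[]
#1 0x1ec→b61/s5 L1-HIT; vc=[]
#2 0x1eb→b61/s5 L1-HIT; vc=[]
#3 0x16c→b45/s5 MISS; vc=[61]
#4 0x16c→b45/s5 L1-HIT; vc=[61]
#5 0x1e9→b61/s5 VC-HIT; vc=[45]
#6 0x1ea→b61/s5 L1-HIT; vc=[45]
#7 0x1e9→b61/s5 L1-HIT; vc=[45]
#8 0x92→b18/s2 MISS; vc=[45]
#9 0x96→b18/s2 L1-HIT; vc=[45]
#10 0x94→b18/s2 L1-HIT; vc=[45]
#11 0x1ed→b61/s5 L1-HIT; vc=[45]
#12 0x18c→b49/s1 MISS; vc=[45]
#13 0x4c→b9/s1 MISS; vc=[45,49]
#14 0x8a→b17/s1 MISS; vc=[45,49,9]
#15 0x4d→b9/s1 VC-HIT; vc=[45,49,17]

MISSES = 6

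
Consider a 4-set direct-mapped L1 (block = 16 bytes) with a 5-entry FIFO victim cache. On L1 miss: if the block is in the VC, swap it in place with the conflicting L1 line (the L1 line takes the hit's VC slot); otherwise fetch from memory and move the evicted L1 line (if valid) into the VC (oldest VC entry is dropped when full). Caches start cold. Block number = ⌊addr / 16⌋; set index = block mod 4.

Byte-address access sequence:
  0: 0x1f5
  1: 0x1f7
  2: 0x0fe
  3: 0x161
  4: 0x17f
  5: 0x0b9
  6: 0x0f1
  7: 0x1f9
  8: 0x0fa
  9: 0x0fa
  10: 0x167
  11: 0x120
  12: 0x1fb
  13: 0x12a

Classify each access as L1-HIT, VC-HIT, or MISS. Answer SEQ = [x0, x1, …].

SEQ = [MISS, L1-HIT, MISS, MISS, MISS, MISS, VC-HIT, VC-HIT, VC-HIT, L1-HIT, L1-HIT, MISS, VC-HIT, L1-HIT]

  [0] addr=0x1f5 blk=31 s=3: MISS | VC []
  [1] addr=0x1f7 blk=31 s=3: L1-HIT | VC []
  [2] addr=0xfe blk=15 s=3: MISS | VC [31]
  [3] addr=0x161 blk=22 s=2: MISS | VC [31]
  [4] addr=0x17f blk=23 s=3: MISS | VC [31, 15]
  [5] addr=0xb9 blk=11 s=3: MISS | VC [31, 15, 23]
  [6] addr=0xf1 blk=15 s=3: VC-HIT | VC [31, 11, 23]
  [7] addr=0x1f9 blk=31 s=3: VC-HIT | VC [15, 11, 23]
  [8] addr=0xfa blk=15 s=3: VC-HIT | VC [31, 11, 23]
  [9] addr=0xfa blk=15 s=3: L1-HIT | VC [31, 11, 23]
  [10] addr=0x167 blk=22 s=2: L1-HIT | VC [31, 11, 23]
  [11] addr=0x120 blk=18 s=2: MISS | VC [31, 11, 23, 22]
  [12] addr=0x1fb blk=31 s=3: VC-HIT | VC [15, 11, 23, 22]
  [13] addr=0x12a blk=18 s=2: L1-HIT | VC [15, 11, 23, 22]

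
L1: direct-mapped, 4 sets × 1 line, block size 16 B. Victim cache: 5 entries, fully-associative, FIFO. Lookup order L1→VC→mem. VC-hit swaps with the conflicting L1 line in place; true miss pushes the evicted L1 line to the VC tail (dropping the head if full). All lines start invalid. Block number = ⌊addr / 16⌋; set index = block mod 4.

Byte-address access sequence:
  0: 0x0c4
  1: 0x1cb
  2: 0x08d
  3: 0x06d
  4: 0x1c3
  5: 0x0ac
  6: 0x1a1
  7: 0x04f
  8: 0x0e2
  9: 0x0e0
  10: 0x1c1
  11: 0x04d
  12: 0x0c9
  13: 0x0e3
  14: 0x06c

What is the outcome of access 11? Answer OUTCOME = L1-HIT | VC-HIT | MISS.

OUTCOME = VC-HIT

0: 0xc4 (blk 12, set 0) → MISS  vc=[]
1: 0x1cb (blk 28, set 0) → MISS  vc=[12]
2: 0x8d (blk 8, set 0) → MISS  vc=[12, 28]
3: 0x6d (blk 6, set 2) → MISS  vc=[12, 28]
4: 0x1c3 (blk 28, set 0) → VC-HIT  vc=[12, 8]
5: 0xac (blk 10, set 2) → MISS  vc=[12, 8, 6]
6: 0x1a1 (blk 26, set 2) → MISS  vc=[12, 8, 6, 10]
7: 0x4f (blk 4, set 0) → MISS  vc=[12, 8, 6, 10, 28]
8: 0xe2 (blk 14, set 2) → MISS  vc=[8, 6, 10, 28, 26]
9: 0xe0 (blk 14, set 2) → L1-HIT  vc=[8, 6, 10, 28, 26]
10: 0x1c1 (blk 28, set 0) → VC-HIT  vc=[8, 6, 10, 4, 26]
11: 0x4d (blk 4, set 0) → VC-HIT  vc=[8, 6, 10, 28, 26]
12: 0xc9 (blk 12, set 0) → MISS  vc=[6, 10, 28, 26, 4]
13: 0xe3 (blk 14, set 2) → L1-HIT  vc=[6, 10, 28, 26, 4]
14: 0x6c (blk 6, set 2) → VC-HIT  vc=[14, 10, 28, 26, 4]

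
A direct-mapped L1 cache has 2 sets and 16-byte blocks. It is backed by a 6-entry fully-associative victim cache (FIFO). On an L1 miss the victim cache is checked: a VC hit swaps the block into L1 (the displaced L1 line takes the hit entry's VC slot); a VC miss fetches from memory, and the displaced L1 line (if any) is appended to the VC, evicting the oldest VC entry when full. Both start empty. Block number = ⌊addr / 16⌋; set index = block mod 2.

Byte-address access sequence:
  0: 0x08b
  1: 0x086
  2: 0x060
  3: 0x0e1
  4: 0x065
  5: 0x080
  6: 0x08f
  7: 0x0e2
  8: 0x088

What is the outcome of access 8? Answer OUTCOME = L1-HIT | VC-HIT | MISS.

OUTCOME = VC-HIT

0: 0x8b (blk 8, set 0) → MISS  vc=[]
1: 0x86 (blk 8, set 0) → L1-HIT  vc=[]
2: 0x60 (blk 6, set 0) → MISS  vc=[8]
3: 0xe1 (blk 14, set 0) → MISS  vc=[8, 6]
4: 0x65 (blk 6, set 0) → VC-HIT  vc=[8, 14]
5: 0x80 (blk 8, set 0) → VC-HIT  vc=[6, 14]
6: 0x8f (blk 8, set 0) → L1-HIT  vc=[6, 14]
7: 0xe2 (blk 14, set 0) → VC-HIT  vc=[6, 8]
8: 0x88 (blk 8, set 0) → VC-HIT  vc=[6, 14]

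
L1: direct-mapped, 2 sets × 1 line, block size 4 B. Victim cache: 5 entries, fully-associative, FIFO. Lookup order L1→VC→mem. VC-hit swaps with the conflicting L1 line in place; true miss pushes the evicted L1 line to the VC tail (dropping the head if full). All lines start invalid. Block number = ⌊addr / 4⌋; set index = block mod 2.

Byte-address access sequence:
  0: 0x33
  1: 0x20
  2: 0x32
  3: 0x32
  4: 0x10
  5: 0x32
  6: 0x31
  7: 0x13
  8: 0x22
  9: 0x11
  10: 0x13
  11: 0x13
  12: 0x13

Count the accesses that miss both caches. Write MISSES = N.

  [0] addr=0x33 blk=12 s=0: MISS | VC []
  [1] addr=0x20 blk=8 s=0: MISS | VC [12]
  [2] addr=0x32 blk=12 s=0: VC-HIT | VC [8]
  [3] addr=0x32 blk=12 s=0: L1-HIT | VC [8]
  [4] addr=0x10 blk=4 s=0: MISS | VC [8, 12]
  [5] addr=0x32 blk=12 s=0: VC-HIT | VC [8, 4]
  [6] addr=0x31 blk=12 s=0: L1-HIT | VC [8, 4]
  [7] addr=0x13 blk=4 s=0: VC-HIT | VC [8, 12]
  [8] addr=0x22 blk=8 s=0: VC-HIT | VC [4, 12]
  [9] addr=0x11 blk=4 s=0: VC-HIT | VC [8, 12]
  [10] addr=0x13 blk=4 s=0: L1-HIT | VC [8, 12]
  [11] addr=0x13 blk=4 s=0: L1-HIT | VC [8, 12]
  [12] addr=0x13 blk=4 s=0: L1-HIT | VC [8, 12]

MISSES = 3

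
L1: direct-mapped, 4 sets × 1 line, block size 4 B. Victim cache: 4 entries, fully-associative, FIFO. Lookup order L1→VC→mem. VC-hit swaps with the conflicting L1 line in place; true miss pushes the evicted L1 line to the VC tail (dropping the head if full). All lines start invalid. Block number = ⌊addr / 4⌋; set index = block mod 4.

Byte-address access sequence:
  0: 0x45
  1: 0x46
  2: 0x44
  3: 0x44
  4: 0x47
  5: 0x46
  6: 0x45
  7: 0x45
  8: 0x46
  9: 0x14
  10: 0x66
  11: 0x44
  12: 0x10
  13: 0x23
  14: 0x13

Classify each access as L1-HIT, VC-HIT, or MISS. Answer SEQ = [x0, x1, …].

  [0] addr=0x45 blk=17 s=1: MISS | VC []
  [1] addr=0x46 blk=17 s=1: L1-HIT | VC []
  [2] addr=0x44 blk=17 s=1: L1-HIT | VC []
  [3] addr=0x44 blk=17 s=1: L1-HIT | VC []
  [4] addr=0x47 blk=17 s=1: L1-HIT | VC []
  [5] addr=0x46 blk=17 s=1: L1-HIT | VC []
  [6] addr=0x45 blk=17 s=1: L1-HIT | VC []
  [7] addr=0x45 blk=17 s=1: L1-HIT | VC []
  [8] addr=0x46 blk=17 s=1: L1-HIT | VC []
  [9] addr=0x14 blk=5 s=1: MISS | VC [17]
  [10] addr=0x66 blk=25 s=1: MISS | VC [17, 5]
  [11] addr=0x44 blk=17 s=1: VC-HIT | VC [25, 5]
  [12] addr=0x10 blk=4 s=0: MISS | VC [25, 5]
  [13] addr=0x23 blk=8 s=0: MISS | VC [25, 5, 4]
  [14] addr=0x13 blk=4 s=0: VC-HIT | VC [25, 5, 8]

SEQ = [MISS, L1-HIT, L1-HIT, L1-HIT, L1-HIT, L1-HIT, L1-HIT, L1-HIT, L1-HIT, MISS, MISS, VC-HIT, MISS, MISS, VC-HIT]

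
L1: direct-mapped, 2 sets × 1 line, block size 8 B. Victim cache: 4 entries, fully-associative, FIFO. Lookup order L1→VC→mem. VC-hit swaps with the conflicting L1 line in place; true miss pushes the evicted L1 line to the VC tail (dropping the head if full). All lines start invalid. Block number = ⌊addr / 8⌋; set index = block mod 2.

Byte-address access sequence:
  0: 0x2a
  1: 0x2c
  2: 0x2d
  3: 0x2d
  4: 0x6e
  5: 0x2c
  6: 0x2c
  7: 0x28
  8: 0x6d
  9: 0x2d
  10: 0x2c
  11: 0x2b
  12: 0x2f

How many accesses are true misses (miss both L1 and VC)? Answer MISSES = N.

MISSES = 2

0: 0x2a (blk 5, set 1) → MISS  vc=[]
1: 0x2c (blk 5, set 1) → L1-HIT  vc=[]
2: 0x2d (blk 5, set 1) → L1-HIT  vc=[]
3: 0x2d (blk 5, set 1) → L1-HIT  vc=[]
4: 0x6e (blk 13, set 1) → MISS  vc=[5]
5: 0x2c (blk 5, set 1) → VC-HIT  vc=[13]
6: 0x2c (blk 5, set 1) → L1-HIT  vc=[13]
7: 0x28 (blk 5, set 1) → L1-HIT  vc=[13]
8: 0x6d (blk 13, set 1) → VC-HIT  vc=[5]
9: 0x2d (blk 5, set 1) → VC-HIT  vc=[13]
10: 0x2c (blk 5, set 1) → L1-HIT  vc=[13]
11: 0x2b (blk 5, set 1) → L1-HIT  vc=[13]
12: 0x2f (blk 5, set 1) → L1-HIT  vc=[13]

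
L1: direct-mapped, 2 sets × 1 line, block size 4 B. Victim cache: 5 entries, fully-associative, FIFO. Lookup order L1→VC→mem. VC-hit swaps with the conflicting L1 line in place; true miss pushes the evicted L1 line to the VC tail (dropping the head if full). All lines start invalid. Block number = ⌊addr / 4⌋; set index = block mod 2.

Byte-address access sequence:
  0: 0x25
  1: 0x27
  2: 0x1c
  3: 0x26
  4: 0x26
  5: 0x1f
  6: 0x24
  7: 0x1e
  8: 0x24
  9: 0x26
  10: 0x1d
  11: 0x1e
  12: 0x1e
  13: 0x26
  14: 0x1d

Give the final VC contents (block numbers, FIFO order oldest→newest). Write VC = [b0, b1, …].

VC = [9]

0: 0x25 (blk 9, set 1) → MISS  vc=[]
1: 0x27 (blk 9, set 1) → L1-HIT  vc=[]
2: 0x1c (blk 7, set 1) → MISS  vc=[9]
3: 0x26 (blk 9, set 1) → VC-HIT  vc=[7]
4: 0x26 (blk 9, set 1) → L1-HIT  vc=[7]
5: 0x1f (blk 7, set 1) → VC-HIT  vc=[9]
6: 0x24 (blk 9, set 1) → VC-HIT  vc=[7]
7: 0x1e (blk 7, set 1) → VC-HIT  vc=[9]
8: 0x24 (blk 9, set 1) → VC-HIT  vc=[7]
9: 0x26 (blk 9, set 1) → L1-HIT  vc=[7]
10: 0x1d (blk 7, set 1) → VC-HIT  vc=[9]
11: 0x1e (blk 7, set 1) → L1-HIT  vc=[9]
12: 0x1e (blk 7, set 1) → L1-HIT  vc=[9]
13: 0x26 (blk 9, set 1) → VC-HIT  vc=[7]
14: 0x1d (blk 7, set 1) → VC-HIT  vc=[9]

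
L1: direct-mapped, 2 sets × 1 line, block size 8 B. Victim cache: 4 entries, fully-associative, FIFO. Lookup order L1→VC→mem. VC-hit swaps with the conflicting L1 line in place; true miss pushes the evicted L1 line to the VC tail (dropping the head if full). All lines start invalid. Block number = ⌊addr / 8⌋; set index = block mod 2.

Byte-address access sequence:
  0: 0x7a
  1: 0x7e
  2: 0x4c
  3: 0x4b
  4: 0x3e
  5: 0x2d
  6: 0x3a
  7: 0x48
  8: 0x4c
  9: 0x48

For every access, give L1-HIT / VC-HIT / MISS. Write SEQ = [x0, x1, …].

SEQ = [MISS, L1-HIT, MISS, L1-HIT, MISS, MISS, VC-HIT, VC-HIT, L1-HIT, L1-HIT]

#0 0x7a→b15/s1 MISS; vc=[]
#1 0x7e→b15/s1 L1-HIT; vc=[]
#2 0x4c→b9/s1 MISS; vc=[15]
#3 0x4b→b9/s1 L1-HIT; vc=[15]
#4 0x3e→b7/s1 MISS; vc=[15,9]
#5 0x2d→b5/s1 MISS; vc=[15,9,7]
#6 0x3a→b7/s1 VC-HIT; vc=[15,9,5]
#7 0x48→b9/s1 VC-HIT; vc=[15,7,5]
#8 0x4c→b9/s1 L1-HIT; vc=[15,7,5]
#9 0x48→b9/s1 L1-HIT; vc=[15,7,5]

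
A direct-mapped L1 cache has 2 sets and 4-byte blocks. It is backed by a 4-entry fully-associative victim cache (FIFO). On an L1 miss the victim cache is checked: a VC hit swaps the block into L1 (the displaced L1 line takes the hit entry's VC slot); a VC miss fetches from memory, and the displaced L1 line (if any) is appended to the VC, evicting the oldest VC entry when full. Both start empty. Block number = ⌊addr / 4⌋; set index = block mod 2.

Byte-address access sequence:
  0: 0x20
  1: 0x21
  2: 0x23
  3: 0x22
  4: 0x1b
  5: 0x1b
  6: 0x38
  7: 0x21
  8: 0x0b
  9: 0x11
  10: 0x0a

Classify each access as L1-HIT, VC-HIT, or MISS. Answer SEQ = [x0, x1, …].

SEQ = [MISS, L1-HIT, L1-HIT, L1-HIT, MISS, L1-HIT, MISS, VC-HIT, MISS, MISS, VC-HIT]

  [0] addr=0x20 blk=8 s=0: MISS | VC []
  [1] addr=0x21 blk=8 s=0: L1-HIT | VC []
  [2] addr=0x23 blk=8 s=0: L1-HIT | VC []
  [3] addr=0x22 blk=8 s=0: L1-HIT | VC []
  [4] addr=0x1b blk=6 s=0: MISS | VC [8]
  [5] addr=0x1b blk=6 s=0: L1-HIT | VC [8]
  [6] addr=0x38 blk=14 s=0: MISS | VC [8, 6]
  [7] addr=0x21 blk=8 s=0: VC-HIT | VC [14, 6]
  [8] addr=0xb blk=2 s=0: MISS | VC [14, 6, 8]
  [9] addr=0x11 blk=4 s=0: MISS | VC [14, 6, 8, 2]
  [10] addr=0xa blk=2 s=0: VC-HIT | VC [14, 6, 8, 4]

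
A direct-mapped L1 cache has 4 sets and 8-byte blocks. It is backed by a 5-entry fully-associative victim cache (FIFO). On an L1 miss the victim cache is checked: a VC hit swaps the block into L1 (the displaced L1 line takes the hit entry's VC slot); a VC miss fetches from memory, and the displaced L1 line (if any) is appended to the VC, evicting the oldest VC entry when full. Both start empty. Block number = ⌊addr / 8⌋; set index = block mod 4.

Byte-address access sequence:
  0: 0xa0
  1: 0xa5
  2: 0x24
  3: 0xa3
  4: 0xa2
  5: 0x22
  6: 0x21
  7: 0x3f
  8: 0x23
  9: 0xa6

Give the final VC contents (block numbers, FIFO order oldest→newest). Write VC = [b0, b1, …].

  [0] addr=0xa0 blk=20 s=0: MISS | VC []
  [1] addr=0xa5 blk=20 s=0: L1-HIT | VC []
  [2] addr=0x24 blk=4 s=0: MISS | VC [20]
  [3] addr=0xa3 blk=20 s=0: VC-HIT | VC [4]
  [4] addr=0xa2 blk=20 s=0: L1-HIT | VC [4]
  [5] addr=0x22 blk=4 s=0: VC-HIT | VC [20]
  [6] addr=0x21 blk=4 s=0: L1-HIT | VC [20]
  [7] addr=0x3f blk=7 s=3: MISS | VC [20]
  [8] addr=0x23 blk=4 s=0: L1-HIT | VC [20]
  [9] addr=0xa6 blk=20 s=0: VC-HIT | VC [4]

VC = [4]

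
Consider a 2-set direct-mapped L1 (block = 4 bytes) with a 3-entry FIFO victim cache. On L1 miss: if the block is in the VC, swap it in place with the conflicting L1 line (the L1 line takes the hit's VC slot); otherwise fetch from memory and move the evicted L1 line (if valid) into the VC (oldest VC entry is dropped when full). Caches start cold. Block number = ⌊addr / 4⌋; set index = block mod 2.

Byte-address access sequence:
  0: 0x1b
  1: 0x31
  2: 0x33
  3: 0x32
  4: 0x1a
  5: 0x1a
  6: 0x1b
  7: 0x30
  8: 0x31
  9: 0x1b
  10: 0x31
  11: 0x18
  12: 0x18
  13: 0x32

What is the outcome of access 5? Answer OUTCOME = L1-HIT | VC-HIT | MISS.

#0 0x1b→b6/s0 MISS; vc=[]
#1 0x31→b12/s0 MISS; vc=[6]
#2 0x33→b12/s0 L1-HIT; vc=[6]
#3 0x32→b12/s0 L1-HIT; vc=[6]
#4 0x1a→b6/s0 VC-HIT; vc=[12]
#5 0x1a→b6/s0 L1-HIT; vc=[12]
#6 0x1b→b6/s0 L1-HIT; vc=[12]
#7 0x30→b12/s0 VC-HIT; vc=[6]
#8 0x31→b12/s0 L1-HIT; vc=[6]
#9 0x1b→b6/s0 VC-HIT; vc=[12]
#10 0x31→b12/s0 VC-HIT; vc=[6]
#11 0x18→b6/s0 VC-HIT; vc=[12]
#12 0x18→b6/s0 L1-HIT; vc=[12]
#13 0x32→b12/s0 VC-HIT; vc=[6]

OUTCOME = L1-HIT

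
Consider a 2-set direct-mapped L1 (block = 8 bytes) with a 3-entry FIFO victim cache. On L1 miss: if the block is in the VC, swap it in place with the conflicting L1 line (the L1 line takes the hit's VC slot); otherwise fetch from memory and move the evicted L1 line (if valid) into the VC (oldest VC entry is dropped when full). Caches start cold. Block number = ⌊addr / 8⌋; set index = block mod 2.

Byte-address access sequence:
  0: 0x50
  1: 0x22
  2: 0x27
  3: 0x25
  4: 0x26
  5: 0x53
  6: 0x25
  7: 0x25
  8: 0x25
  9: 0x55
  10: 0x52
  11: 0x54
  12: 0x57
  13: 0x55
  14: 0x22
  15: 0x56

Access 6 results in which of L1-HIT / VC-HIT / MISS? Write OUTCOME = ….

#0 0x50→b10/s0 MISS; vc=[]
#1 0x22→b4/s0 MISS; vc=[10]
#2 0x27→b4/s0 L1-HIT; vc=[10]
#3 0x25→b4/s0 L1-HIT; vc=[10]
#4 0x26→b4/s0 L1-HIT; vc=[10]
#5 0x53→b10/s0 VC-HIT; vc=[4]
#6 0x25→b4/s0 VC-HIT; vc=[10]
#7 0x25→b4/s0 L1-HIT; vc=[10]
#8 0x25→b4/s0 L1-HIT; vc=[10]
#9 0x55→b10/s0 VC-HIT; vc=[4]
#10 0x52→b10/s0 L1-HIT; vc=[4]
#11 0x54→b10/s0 L1-HIT; vc=[4]
#12 0x57→b10/s0 L1-HIT; vc=[4]
#13 0x55→b10/s0 L1-HIT; vc=[4]
#14 0x22→b4/s0 VC-HIT; vc=[10]
#15 0x56→b10/s0 VC-HIT; vc=[4]

OUTCOME = VC-HIT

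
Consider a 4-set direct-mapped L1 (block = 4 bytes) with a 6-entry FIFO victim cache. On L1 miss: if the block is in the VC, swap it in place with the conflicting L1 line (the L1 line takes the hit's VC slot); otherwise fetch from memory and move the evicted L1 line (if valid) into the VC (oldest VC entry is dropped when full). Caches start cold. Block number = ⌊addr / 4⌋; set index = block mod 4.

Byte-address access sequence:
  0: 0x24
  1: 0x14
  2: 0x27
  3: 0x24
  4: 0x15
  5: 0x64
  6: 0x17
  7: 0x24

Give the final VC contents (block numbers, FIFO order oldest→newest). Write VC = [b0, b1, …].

VC = [5, 25]

0: 0x24 (blk 9, set 1) → MISS  vc=[]
1: 0x14 (blk 5, set 1) → MISS  vc=[9]
2: 0x27 (blk 9, set 1) → VC-HIT  vc=[5]
3: 0x24 (blk 9, set 1) → L1-HIT  vc=[5]
4: 0x15 (blk 5, set 1) → VC-HIT  vc=[9]
5: 0x64 (blk 25, set 1) → MISS  vc=[9, 5]
6: 0x17 (blk 5, set 1) → VC-HIT  vc=[9, 25]
7: 0x24 (blk 9, set 1) → VC-HIT  vc=[5, 25]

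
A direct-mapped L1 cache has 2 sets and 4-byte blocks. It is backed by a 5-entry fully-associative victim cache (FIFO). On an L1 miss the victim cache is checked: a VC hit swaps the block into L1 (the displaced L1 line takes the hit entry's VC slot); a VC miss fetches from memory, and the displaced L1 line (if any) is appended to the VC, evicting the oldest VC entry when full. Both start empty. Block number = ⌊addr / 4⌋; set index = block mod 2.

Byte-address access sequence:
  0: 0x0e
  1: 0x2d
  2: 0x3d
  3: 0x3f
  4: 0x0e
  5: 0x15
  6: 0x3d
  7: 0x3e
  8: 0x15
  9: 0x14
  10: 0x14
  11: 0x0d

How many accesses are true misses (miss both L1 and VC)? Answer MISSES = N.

#0 0xe→b3/s1 MISS; vc=[]
#1 0x2d→b11/s1 MISS; vc=[3]
#2 0x3d→b15/s1 MISS; vc=[3,11]
#3 0x3f→b15/s1 L1-HIT; vc=[3,11]
#4 0xe→b3/s1 VC-HIT; vc=[15,11]
#5 0x15→b5/s1 MISS; vc=[15,11,3]
#6 0x3d→b15/s1 VC-HIT; vc=[5,11,3]
#7 0x3e→b15/s1 L1-HIT; vc=[5,11,3]
#8 0x15→b5/s1 VC-HIT; vc=[15,11,3]
#9 0x14→b5/s1 L1-HIT; vc=[15,11,3]
#10 0x14→b5/s1 L1-HIT; vc=[15,11,3]
#11 0xd→b3/s1 VC-HIT; vc=[15,11,5]

MISSES = 4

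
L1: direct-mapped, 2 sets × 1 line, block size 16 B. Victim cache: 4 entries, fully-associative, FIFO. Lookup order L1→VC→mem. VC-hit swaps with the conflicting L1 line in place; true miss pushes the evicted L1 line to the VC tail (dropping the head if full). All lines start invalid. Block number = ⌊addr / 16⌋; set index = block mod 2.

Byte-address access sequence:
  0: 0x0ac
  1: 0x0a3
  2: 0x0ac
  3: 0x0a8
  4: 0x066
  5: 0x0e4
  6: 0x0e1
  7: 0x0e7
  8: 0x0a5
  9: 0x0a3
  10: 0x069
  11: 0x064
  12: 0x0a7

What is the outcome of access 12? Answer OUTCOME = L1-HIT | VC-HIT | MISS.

  [0] addr=0xac blk=10 s=0: MISS | VC []
  [1] addr=0xa3 blk=10 s=0: L1-HIT | VC []
  [2] addr=0xac blk=10 s=0: L1-HIT | VC []
  [3] addr=0xa8 blk=10 s=0: L1-HIT | VC []
  [4] addr=0x66 blk=6 s=0: MISS | VC [10]
  [5] addr=0xe4 blk=14 s=0: MISS | VC [10, 6]
  [6] addr=0xe1 blk=14 s=0: L1-HIT | VC [10, 6]
  [7] addr=0xe7 blk=14 s=0: L1-HIT | VC [10, 6]
  [8] addr=0xa5 blk=10 s=0: VC-HIT | VC [14, 6]
  [9] addr=0xa3 blk=10 s=0: L1-HIT | VC [14, 6]
  [10] addr=0x69 blk=6 s=0: VC-HIT | VC [14, 10]
  [11] addr=0x64 blk=6 s=0: L1-HIT | VC [14, 10]
  [12] addr=0xa7 blk=10 s=0: VC-HIT | VC [14, 6]

OUTCOME = VC-HIT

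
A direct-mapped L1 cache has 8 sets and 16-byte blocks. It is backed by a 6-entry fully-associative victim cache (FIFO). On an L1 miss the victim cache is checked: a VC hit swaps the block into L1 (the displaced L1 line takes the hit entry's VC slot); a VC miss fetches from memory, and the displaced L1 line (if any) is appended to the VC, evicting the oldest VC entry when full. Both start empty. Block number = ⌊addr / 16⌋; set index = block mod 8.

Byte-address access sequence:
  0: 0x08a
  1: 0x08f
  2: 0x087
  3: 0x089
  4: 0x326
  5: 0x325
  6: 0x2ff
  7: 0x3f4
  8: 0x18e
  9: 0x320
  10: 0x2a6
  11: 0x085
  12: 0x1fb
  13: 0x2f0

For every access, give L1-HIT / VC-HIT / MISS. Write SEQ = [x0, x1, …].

#0 0x8a→b8/s0 MISS; vc=[]
#1 0x8f→b8/s0 L1-HIT; vc=[]
#2 0x87→b8/s0 L1-HIT; vc=[]
#3 0x89→b8/s0 L1-HIT; vc=[]
#4 0x326→b50/s2 MISS; vc=[]
#5 0x325→b50/s2 L1-HIT; vc=[]
#6 0x2ff→b47/s7 MISS; vc=[]
#7 0x3f4→b63/s7 MISS; vc=[47]
#8 0x18e→b24/s0 MISS; vc=[47,8]
#9 0x320→b50/s2 L1-HIT; vc=[47,8]
#10 0x2a6→b42/s2 MISS; vc=[47,8,50]
#11 0x85→b8/s0 VC-HIT; vc=[47,24,50]
#12 0x1fb→b31/s7 MISS; vc=[47,24,50,63]
#13 0x2f0→b47/s7 VC-HIT; vc=[31,24,50,63]

SEQ = [MISS, L1-HIT, L1-HIT, L1-HIT, MISS, L1-HIT, MISS, MISS, MISS, L1-HIT, MISS, VC-HIT, MISS, VC-HIT]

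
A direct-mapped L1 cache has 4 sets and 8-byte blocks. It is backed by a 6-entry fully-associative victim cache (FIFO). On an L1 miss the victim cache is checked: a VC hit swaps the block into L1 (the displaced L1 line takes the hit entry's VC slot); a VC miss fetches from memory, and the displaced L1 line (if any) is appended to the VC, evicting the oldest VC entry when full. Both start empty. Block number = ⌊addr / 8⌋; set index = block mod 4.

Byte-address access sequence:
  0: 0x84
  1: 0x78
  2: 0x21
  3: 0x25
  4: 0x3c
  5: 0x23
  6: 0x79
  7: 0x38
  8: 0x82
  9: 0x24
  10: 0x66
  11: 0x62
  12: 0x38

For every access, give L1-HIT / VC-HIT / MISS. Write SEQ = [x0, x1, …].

  [0] addr=0x84 blk=16 s=0: MISS | VC []
  [1] addr=0x78 blk=15 s=3: MISS | VC []
  [2] addr=0x21 blk=4 s=0: MISS | VC [16]
  [3] addr=0x25 blk=4 s=0: L1-HIT | VC [16]
  [4] addr=0x3c blk=7 s=3: MISS | VC [16, 15]
  [5] addr=0x23 blk=4 s=0: L1-HIT | VC [16, 15]
  [6] addr=0x79 blk=15 s=3: VC-HIT | VC [16, 7]
  [7] addr=0x38 blk=7 s=3: VC-HIT | VC [16, 15]
  [8] addr=0x82 blk=16 s=0: VC-HIT | VC [4, 15]
  [9] addr=0x24 blk=4 s=0: VC-HIT | VC [16, 15]
  [10] addr=0x66 blk=12 s=0: MISS | VC [16, 15, 4]
  [11] addr=0x62 blk=12 s=0: L1-HIT | VC [16, 15, 4]
  [12] addr=0x38 blk=7 s=3: L1-HIT | VC [16, 15, 4]

SEQ = [MISS, MISS, MISS, L1-HIT, MISS, L1-HIT, VC-HIT, VC-HIT, VC-HIT, VC-HIT, MISS, L1-HIT, L1-HIT]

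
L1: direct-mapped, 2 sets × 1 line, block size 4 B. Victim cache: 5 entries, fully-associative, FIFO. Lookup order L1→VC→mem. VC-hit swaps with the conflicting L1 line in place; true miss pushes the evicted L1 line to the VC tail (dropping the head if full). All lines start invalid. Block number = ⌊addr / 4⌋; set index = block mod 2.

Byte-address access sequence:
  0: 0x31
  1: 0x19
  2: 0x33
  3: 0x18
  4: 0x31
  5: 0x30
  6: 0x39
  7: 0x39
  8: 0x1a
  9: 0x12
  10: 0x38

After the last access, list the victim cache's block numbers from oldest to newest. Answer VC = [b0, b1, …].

VC = [4, 12, 6]

0: 0x31 (blk 12, set 0) → MISS  vc=[]
1: 0x19 (blk 6, set 0) → MISS  vc=[12]
2: 0x33 (blk 12, set 0) → VC-HIT  vc=[6]
3: 0x18 (blk 6, set 0) → VC-HIT  vc=[12]
4: 0x31 (blk 12, set 0) → VC-HIT  vc=[6]
5: 0x30 (blk 12, set 0) → L1-HIT  vc=[6]
6: 0x39 (blk 14, set 0) → MISS  vc=[6, 12]
7: 0x39 (blk 14, set 0) → L1-HIT  vc=[6, 12]
8: 0x1a (blk 6, set 0) → VC-HIT  vc=[14, 12]
9: 0x12 (blk 4, set 0) → MISS  vc=[14, 12, 6]
10: 0x38 (blk 14, set 0) → VC-HIT  vc=[4, 12, 6]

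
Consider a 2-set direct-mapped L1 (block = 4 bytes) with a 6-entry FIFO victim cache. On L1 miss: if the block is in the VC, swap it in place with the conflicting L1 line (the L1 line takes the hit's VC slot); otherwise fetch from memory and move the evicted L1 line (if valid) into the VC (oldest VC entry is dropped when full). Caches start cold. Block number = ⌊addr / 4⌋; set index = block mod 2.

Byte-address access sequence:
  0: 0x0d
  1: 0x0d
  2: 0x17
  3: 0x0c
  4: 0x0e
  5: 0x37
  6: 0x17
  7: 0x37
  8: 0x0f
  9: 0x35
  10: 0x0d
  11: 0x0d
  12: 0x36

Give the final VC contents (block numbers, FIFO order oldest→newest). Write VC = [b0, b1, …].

0: 0xd (blk 3, set 1) → MISS  vc=[]
1: 0xd (blk 3, set 1) → L1-HIT  vc=[]
2: 0x17 (blk 5, set 1) → MISS  vc=[3]
3: 0xc (blk 3, set 1) → VC-HIT  vc=[5]
4: 0xe (blk 3, set 1) → L1-HIT  vc=[5]
5: 0x37 (blk 13, set 1) → MISS  vc=[5, 3]
6: 0x17 (blk 5, set 1) → VC-HIT  vc=[13, 3]
7: 0x37 (blk 13, set 1) → VC-HIT  vc=[5, 3]
8: 0xf (blk 3, set 1) → VC-HIT  vc=[5, 13]
9: 0x35 (blk 13, set 1) → VC-HIT  vc=[5, 3]
10: 0xd (blk 3, set 1) → VC-HIT  vc=[5, 13]
11: 0xd (blk 3, set 1) → L1-HIT  vc=[5, 13]
12: 0x36 (blk 13, set 1) → VC-HIT  vc=[5, 3]

VC = [5, 3]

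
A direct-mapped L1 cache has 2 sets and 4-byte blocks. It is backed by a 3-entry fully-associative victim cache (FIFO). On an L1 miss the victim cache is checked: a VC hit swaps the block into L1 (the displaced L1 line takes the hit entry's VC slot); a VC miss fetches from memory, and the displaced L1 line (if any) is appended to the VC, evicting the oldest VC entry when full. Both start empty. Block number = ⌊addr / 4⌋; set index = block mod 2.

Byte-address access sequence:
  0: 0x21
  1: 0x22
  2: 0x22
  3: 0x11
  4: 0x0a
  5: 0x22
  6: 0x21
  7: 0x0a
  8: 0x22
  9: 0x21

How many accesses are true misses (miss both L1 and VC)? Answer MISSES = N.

0: 0x21 (blk 8, set 0) → MISS  vc=[]
1: 0x22 (blk 8, set 0) → L1-HIT  vc=[]
2: 0x22 (blk 8, set 0) → L1-HIT  vc=[]
3: 0x11 (blk 4, set 0) → MISS  vc=[8]
4: 0xa (blk 2, set 0) → MISS  vc=[8, 4]
5: 0x22 (blk 8, set 0) → VC-HIT  vc=[2, 4]
6: 0x21 (blk 8, set 0) → L1-HIT  vc=[2, 4]
7: 0xa (blk 2, set 0) → VC-HIT  vc=[8, 4]
8: 0x22 (blk 8, set 0) → VC-HIT  vc=[2, 4]
9: 0x21 (blk 8, set 0) → L1-HIT  vc=[2, 4]

MISSES = 3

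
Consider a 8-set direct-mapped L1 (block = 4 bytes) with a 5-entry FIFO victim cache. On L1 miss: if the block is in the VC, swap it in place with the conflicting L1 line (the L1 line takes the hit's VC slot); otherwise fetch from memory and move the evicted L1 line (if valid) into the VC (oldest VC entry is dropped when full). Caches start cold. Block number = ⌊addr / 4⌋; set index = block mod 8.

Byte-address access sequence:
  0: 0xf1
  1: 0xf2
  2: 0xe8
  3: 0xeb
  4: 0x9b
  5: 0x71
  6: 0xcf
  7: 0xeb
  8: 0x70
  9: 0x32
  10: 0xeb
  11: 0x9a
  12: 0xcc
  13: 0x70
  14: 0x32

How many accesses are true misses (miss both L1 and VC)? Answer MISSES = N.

MISSES = 6

#0 0xf1→b60/s4 MISS; vc=[]
#1 0xf2→b60/s4 L1-HIT; vc=[]
#2 0xe8→b58/s2 MISS; vc=[]
#3 0xeb→b58/s2 L1-HIT; vc=[]
#4 0x9b→b38/s6 MISS; vc=[]
#5 0x71→b28/s4 MISS; vc=[60]
#6 0xcf→b51/s3 MISS; vc=[60]
#7 0xeb→b58/s2 L1-HIT; vc=[60]
#8 0x70→b28/s4 L1-HIT; vc=[60]
#9 0x32→b12/s4 MISS; vc=[60,28]
#10 0xeb→b58/s2 L1-HIT; vc=[60,28]
#11 0x9a→b38/s6 L1-HIT; vc=[60,28]
#12 0xcc→b51/s3 L1-HIT; vc=[60,28]
#13 0x70→b28/s4 VC-HIT; vc=[60,12]
#14 0x32→b12/s4 VC-HIT; vc=[60,28]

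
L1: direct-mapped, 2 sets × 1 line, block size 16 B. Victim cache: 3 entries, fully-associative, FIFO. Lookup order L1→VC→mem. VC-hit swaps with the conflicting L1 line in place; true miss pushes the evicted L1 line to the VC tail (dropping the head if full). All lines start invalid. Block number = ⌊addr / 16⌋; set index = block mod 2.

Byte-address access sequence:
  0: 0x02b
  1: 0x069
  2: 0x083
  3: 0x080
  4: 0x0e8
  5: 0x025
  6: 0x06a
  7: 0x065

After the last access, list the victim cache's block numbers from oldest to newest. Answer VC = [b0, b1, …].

  [0] addr=0x2b blk=2 s=0: MISS | VC []
  [1] addr=0x69 blk=6 s=0: MISS | VC [2]
  [2] addr=0x83 blk=8 s=0: MISS | VC [2, 6]
  [3] addr=0x80 blk=8 s=0: L1-HIT | VC [2, 6]
  [4] addr=0xe8 blk=14 s=0: MISS | VC [2, 6, 8]
  [5] addr=0x25 blk=2 s=0: VC-HIT | VC [14, 6, 8]
  [6] addr=0x6a blk=6 s=0: VC-HIT | VC [14, 2, 8]
  [7] addr=0x65 blk=6 s=0: L1-HIT | VC [14, 2, 8]

VC = [14, 2, 8]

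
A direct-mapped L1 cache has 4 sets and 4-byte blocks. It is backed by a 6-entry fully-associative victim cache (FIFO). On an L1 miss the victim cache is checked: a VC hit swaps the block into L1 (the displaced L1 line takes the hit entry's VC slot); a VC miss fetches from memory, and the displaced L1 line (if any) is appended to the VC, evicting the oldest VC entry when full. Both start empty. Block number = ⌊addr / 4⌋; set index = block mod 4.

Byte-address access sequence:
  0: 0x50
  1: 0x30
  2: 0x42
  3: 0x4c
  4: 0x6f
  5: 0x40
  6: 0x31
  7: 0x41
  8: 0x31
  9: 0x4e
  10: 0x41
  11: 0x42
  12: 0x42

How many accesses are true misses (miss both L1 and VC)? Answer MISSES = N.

MISSES = 5

  [0] addr=0x50 blk=20 s=0: MISS | VC []
  [1] addr=0x30 blk=12 s=0: MISS | VC [20]
  [2] addr=0x42 blk=16 s=0: MISS | VC [20, 12]
  [3] addr=0x4c blk=19 s=3: MISS | VC [20, 12]
  [4] addr=0x6f blk=27 s=3: MISS | VC [20, 12, 19]
  [5] addr=0x40 blk=16 s=0: L1-HIT | VC [20, 12, 19]
  [6] addr=0x31 blk=12 s=0: VC-HIT | VC [20, 16, 19]
  [7] addr=0x41 blk=16 s=0: VC-HIT | VC [20, 12, 19]
  [8] addr=0x31 blk=12 s=0: VC-HIT | VC [20, 16, 19]
  [9] addr=0x4e blk=19 s=3: VC-HIT | VC [20, 16, 27]
  [10] addr=0x41 blk=16 s=0: VC-HIT | VC [20, 12, 27]
  [11] addr=0x42 blk=16 s=0: L1-HIT | VC [20, 12, 27]
  [12] addr=0x42 blk=16 s=0: L1-HIT | VC [20, 12, 27]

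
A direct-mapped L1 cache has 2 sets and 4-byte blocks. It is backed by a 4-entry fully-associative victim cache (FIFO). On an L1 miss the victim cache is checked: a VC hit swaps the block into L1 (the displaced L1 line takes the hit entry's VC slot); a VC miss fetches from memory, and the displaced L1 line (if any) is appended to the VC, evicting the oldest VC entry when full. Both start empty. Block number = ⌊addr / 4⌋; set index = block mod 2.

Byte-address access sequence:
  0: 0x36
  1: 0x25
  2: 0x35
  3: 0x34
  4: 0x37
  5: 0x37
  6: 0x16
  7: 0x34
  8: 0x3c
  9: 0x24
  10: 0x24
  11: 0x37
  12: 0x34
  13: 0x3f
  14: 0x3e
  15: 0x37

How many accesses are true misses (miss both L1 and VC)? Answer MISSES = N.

0: 0x36 (blk 13, set 1) → MISS  vc=[]
1: 0x25 (blk 9, set 1) → MISS  vc=[13]
2: 0x35 (blk 13, set 1) → VC-HIT  vc=[9]
3: 0x34 (blk 13, set 1) → L1-HIT  vc=[9]
4: 0x37 (blk 13, set 1) → L1-HIT  vc=[9]
5: 0x37 (blk 13, set 1) → L1-HIT  vc=[9]
6: 0x16 (blk 5, set 1) → MISS  vc=[9, 13]
7: 0x34 (blk 13, set 1) → VC-HIT  vc=[9, 5]
8: 0x3c (blk 15, set 1) → MISS  vc=[9, 5, 13]
9: 0x24 (blk 9, set 1) → VC-HIT  vc=[15, 5, 13]
10: 0x24 (blk 9, set 1) → L1-HIT  vc=[15, 5, 13]
11: 0x37 (blk 13, set 1) → VC-HIT  vc=[15, 5, 9]
12: 0x34 (blk 13, set 1) → L1-HIT  vc=[15, 5, 9]
13: 0x3f (blk 15, set 1) → VC-HIT  vc=[13, 5, 9]
14: 0x3e (blk 15, set 1) → L1-HIT  vc=[13, 5, 9]
15: 0x37 (blk 13, set 1) → VC-HIT  vc=[15, 5, 9]

MISSES = 4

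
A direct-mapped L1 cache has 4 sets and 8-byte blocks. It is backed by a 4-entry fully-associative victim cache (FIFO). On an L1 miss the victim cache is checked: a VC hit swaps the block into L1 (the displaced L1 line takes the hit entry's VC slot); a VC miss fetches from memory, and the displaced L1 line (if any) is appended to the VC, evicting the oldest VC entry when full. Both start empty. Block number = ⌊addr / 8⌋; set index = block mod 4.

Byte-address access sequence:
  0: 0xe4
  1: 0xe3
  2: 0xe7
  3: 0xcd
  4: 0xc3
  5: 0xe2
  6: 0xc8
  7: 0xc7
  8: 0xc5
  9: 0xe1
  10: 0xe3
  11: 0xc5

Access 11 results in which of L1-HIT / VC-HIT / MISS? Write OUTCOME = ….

OUTCOME = VC-HIT

0: 0xe4 (blk 28, set 0) → MISS  vc=[]
1: 0xe3 (blk 28, set 0) → L1-HIT  vc=[]
2: 0xe7 (blk 28, set 0) → L1-HIT  vc=[]
3: 0xcd (blk 25, set 1) → MISS  vc=[]
4: 0xc3 (blk 24, set 0) → MISS  vc=[28]
5: 0xe2 (blk 28, set 0) → VC-HIT  vc=[24]
6: 0xc8 (blk 25, set 1) → L1-HIT  vc=[24]
7: 0xc7 (blk 24, set 0) → VC-HIT  vc=[28]
8: 0xc5 (blk 24, set 0) → L1-HIT  vc=[28]
9: 0xe1 (blk 28, set 0) → VC-HIT  vc=[24]
10: 0xe3 (blk 28, set 0) → L1-HIT  vc=[24]
11: 0xc5 (blk 24, set 0) → VC-HIT  vc=[28]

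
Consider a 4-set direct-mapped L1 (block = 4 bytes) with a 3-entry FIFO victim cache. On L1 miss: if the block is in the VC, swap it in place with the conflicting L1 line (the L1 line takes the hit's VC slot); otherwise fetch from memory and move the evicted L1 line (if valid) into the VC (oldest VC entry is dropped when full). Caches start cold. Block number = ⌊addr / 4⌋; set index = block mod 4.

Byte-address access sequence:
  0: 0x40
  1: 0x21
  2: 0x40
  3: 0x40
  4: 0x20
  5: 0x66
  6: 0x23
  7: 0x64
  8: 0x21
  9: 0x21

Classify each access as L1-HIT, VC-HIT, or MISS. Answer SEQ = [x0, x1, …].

SEQ = [MISS, MISS, VC-HIT, L1-HIT, VC-HIT, MISS, L1-HIT, L1-HIT, L1-HIT, L1-HIT]

  [0] addr=0x40 blk=16 s=0: MISS | VC []
  [1] addr=0x21 blk=8 s=0: MISS | VC [16]
  [2] addr=0x40 blk=16 s=0: VC-HIT | VC [8]
  [3] addr=0x40 blk=16 s=0: L1-HIT | VC [8]
  [4] addr=0x20 blk=8 s=0: VC-HIT | VC [16]
  [5] addr=0x66 blk=25 s=1: MISS | VC [16]
  [6] addr=0x23 blk=8 s=0: L1-HIT | VC [16]
  [7] addr=0x64 blk=25 s=1: L1-HIT | VC [16]
  [8] addr=0x21 blk=8 s=0: L1-HIT | VC [16]
  [9] addr=0x21 blk=8 s=0: L1-HIT | VC [16]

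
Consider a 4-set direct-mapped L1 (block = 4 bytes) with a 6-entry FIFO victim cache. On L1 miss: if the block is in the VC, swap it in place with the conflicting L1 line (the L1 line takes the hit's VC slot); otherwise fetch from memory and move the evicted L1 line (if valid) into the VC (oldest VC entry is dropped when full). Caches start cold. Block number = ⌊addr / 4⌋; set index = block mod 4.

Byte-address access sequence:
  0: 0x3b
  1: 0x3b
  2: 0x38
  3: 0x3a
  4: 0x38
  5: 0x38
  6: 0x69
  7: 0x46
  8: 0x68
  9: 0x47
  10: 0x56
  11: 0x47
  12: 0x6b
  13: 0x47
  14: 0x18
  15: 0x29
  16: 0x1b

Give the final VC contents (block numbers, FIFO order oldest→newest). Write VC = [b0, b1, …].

VC = [14, 21, 26, 10]

  [0] addr=0x3b blk=14 s=2: MISS | VC []
  [1] addr=0x3b blk=14 s=2: L1-HIT | VC []
  [2] addr=0x38 blk=14 s=2: L1-HIT | VC []
  [3] addr=0x3a blk=14 s=2: L1-HIT | VC []
  [4] addr=0x38 blk=14 s=2: L1-HIT | VC []
  [5] addr=0x38 blk=14 s=2: L1-HIT | VC []
  [6] addr=0x69 blk=26 s=2: MISS | VC [14]
  [7] addr=0x46 blk=17 s=1: MISS | VC [14]
  [8] addr=0x68 blk=26 s=2: L1-HIT | VC [14]
  [9] addr=0x47 blk=17 s=1: L1-HIT | VC [14]
  [10] addr=0x56 blk=21 s=1: MISS | VC [14, 17]
  [11] addr=0x47 blk=17 s=1: VC-HIT | VC [14, 21]
  [12] addr=0x6b blk=26 s=2: L1-HIT | VC [14, 21]
  [13] addr=0x47 blk=17 s=1: L1-HIT | VC [14, 21]
  [14] addr=0x18 blk=6 s=2: MISS | VC [14, 21, 26]
  [15] addr=0x29 blk=10 s=2: MISS | VC [14, 21, 26, 6]
  [16] addr=0x1b blk=6 s=2: VC-HIT | VC [14, 21, 26, 10]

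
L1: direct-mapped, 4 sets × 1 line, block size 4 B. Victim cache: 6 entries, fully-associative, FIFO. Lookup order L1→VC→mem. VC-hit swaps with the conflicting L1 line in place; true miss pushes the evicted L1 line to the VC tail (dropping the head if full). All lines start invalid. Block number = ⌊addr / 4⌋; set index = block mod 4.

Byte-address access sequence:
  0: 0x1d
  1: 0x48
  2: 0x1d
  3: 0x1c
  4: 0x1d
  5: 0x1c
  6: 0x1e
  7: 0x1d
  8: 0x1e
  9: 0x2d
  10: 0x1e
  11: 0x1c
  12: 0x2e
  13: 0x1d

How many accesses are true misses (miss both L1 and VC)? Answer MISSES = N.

MISSES = 3

#0 0x1d→b7/s3 MISS; vc=[]
#1 0x48→b18/s2 MISS; vc=[]
#2 0x1d→b7/s3 L1-HIT; vc=[]
#3 0x1c→b7/s3 L1-HIT; vc=[]
#4 0x1d→b7/s3 L1-HIT; vc=[]
#5 0x1c→b7/s3 L1-HIT; vc=[]
#6 0x1e→b7/s3 L1-HIT; vc=[]
#7 0x1d→b7/s3 L1-HIT; vc=[]
#8 0x1e→b7/s3 L1-HIT; vc=[]
#9 0x2d→b11/s3 MISS; vc=[7]
#10 0x1e→b7/s3 VC-HIT; vc=[11]
#11 0x1c→b7/s3 L1-HIT; vc=[11]
#12 0x2e→b11/s3 VC-HIT; vc=[7]
#13 0x1d→b7/s3 VC-HIT; vc=[11]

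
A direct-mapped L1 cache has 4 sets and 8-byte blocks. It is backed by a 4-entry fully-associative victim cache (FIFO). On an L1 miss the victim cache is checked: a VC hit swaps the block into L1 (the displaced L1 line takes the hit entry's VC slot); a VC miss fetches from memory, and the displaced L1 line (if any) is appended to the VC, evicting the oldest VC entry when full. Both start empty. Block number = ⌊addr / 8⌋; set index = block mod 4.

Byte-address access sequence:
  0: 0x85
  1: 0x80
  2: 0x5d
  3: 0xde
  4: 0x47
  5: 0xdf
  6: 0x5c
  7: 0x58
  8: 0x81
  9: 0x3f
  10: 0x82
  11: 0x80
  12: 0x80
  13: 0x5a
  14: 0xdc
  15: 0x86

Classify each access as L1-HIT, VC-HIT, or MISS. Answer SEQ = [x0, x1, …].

  [0] addr=0x85 blk=16 s=0: MISS | VC []
  [1] addr=0x80 blk=16 s=0: L1-HIT | VC []
  [2] addr=0x5d blk=11 s=3: MISS | VC []
  [3] addr=0xde blk=27 s=3: MISS | VC [11]
  [4] addr=0x47 blk=8 s=0: MISS | VC [11, 16]
  [5] addr=0xdf blk=27 s=3: L1-HIT | VC [11, 16]
  [6] addr=0x5c blk=11 s=3: VC-HIT | VC [27, 16]
  [7] addr=0x58 blk=11 s=3: L1-HIT | VC [27, 16]
  [8] addr=0x81 blk=16 s=0: VC-HIT | VC [27, 8]
  [9] addr=0x3f blk=7 s=3: MISS | VC [27, 8, 11]
  [10] addr=0x82 blk=16 s=0: L1-HIT | VC [27, 8, 11]
  [11] addr=0x80 blk=16 s=0: L1-HIT | VC [27, 8, 11]
  [12] addr=0x80 blk=16 s=0: L1-HIT | VC [27, 8, 11]
  [13] addr=0x5a blk=11 s=3: VC-HIT | VC [27, 8, 7]
  [14] addr=0xdc blk=27 s=3: VC-HIT | VC [11, 8, 7]
  [15] addr=0x86 blk=16 s=0: L1-HIT | VC [11, 8, 7]

SEQ = [MISS, L1-HIT, MISS, MISS, MISS, L1-HIT, VC-HIT, L1-HIT, VC-HIT, MISS, L1-HIT, L1-HIT, L1-HIT, VC-HIT, VC-HIT, L1-HIT]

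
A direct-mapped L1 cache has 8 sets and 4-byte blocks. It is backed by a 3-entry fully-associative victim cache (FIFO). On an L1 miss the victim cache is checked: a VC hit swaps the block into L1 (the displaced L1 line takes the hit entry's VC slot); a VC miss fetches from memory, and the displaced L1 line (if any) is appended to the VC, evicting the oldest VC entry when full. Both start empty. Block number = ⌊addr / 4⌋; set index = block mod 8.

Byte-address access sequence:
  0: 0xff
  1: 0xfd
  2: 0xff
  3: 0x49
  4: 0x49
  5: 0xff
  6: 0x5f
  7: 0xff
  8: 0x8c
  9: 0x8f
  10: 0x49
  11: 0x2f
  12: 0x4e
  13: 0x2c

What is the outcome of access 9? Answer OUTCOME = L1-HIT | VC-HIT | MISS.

  [0] addr=0xff blk=63 s=7: MISS | VC []
  [1] addr=0xfd blk=63 s=7: L1-HIT | VC []
  [2] addr=0xff blk=63 s=7: L1-HIT | VC []
  [3] addr=0x49 blk=18 s=2: MISS | VC []
  [4] addr=0x49 blk=18 s=2: L1-HIT | VC []
  [5] addr=0xff blk=63 s=7: L1-HIT | VC []
  [6] addr=0x5f blk=23 s=7: MISS | VC [63]
  [7] addr=0xff blk=63 s=7: VC-HIT | VC [23]
  [8] addr=0x8c blk=35 s=3: MISS | VC [23]
  [9] addr=0x8f blk=35 s=3: L1-HIT | VC [23]
  [10] addr=0x49 blk=18 s=2: L1-HIT | VC [23]
  [11] addr=0x2f blk=11 s=3: MISS | VC [23, 35]
  [12] addr=0x4e blk=19 s=3: MISS | VC [23, 35, 11]
  [13] addr=0x2c blk=11 s=3: VC-HIT | VC [23, 35, 19]

OUTCOME = L1-HIT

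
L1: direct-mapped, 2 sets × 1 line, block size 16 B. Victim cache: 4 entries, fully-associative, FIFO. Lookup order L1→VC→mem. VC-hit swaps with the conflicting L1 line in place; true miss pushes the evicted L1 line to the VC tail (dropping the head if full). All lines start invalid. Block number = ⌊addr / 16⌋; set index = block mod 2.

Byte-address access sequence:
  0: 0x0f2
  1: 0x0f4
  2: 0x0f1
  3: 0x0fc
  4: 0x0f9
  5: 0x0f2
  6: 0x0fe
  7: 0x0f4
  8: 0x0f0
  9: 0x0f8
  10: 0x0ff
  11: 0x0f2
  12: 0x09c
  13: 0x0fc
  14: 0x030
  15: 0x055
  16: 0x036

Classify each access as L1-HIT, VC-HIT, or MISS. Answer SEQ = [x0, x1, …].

0: 0xf2 (blk 15, set 1) → MISS  vc=[]
1: 0xf4 (blk 15, set 1) → L1-HIT  vc=[]
2: 0xf1 (blk 15, set 1) → L1-HIT  vc=[]
3: 0xfc (blk 15, set 1) → L1-HIT  vc=[]
4: 0xf9 (blk 15, set 1) → L1-HIT  vc=[]
5: 0xf2 (blk 15, set 1) → L1-HIT  vc=[]
6: 0xfe (blk 15, set 1) → L1-HIT  vc=[]
7: 0xf4 (blk 15, set 1) → L1-HIT  vc=[]
8: 0xf0 (blk 15, set 1) → L1-HIT  vc=[]
9: 0xf8 (blk 15, set 1) → L1-HIT  vc=[]
10: 0xff (blk 15, set 1) → L1-HIT  vc=[]
11: 0xf2 (blk 15, set 1) → L1-HIT  vc=[]
12: 0x9c (blk 9, set 1) → MISS  vc=[15]
13: 0xfc (blk 15, set 1) → VC-HIT  vc=[9]
14: 0x30 (blk 3, set 1) → MISS  vc=[9, 15]
15: 0x55 (blk 5, set 1) → MISS  vc=[9, 15, 3]
16: 0x36 (blk 3, set 1) → VC-HIT  vc=[9, 15, 5]

SEQ = [MISS, L1-HIT, L1-HIT, L1-HIT, L1-HIT, L1-HIT, L1-HIT, L1-HIT, L1-HIT, L1-HIT, L1-HIT, L1-HIT, MISS, VC-HIT, MISS, MISS, VC-HIT]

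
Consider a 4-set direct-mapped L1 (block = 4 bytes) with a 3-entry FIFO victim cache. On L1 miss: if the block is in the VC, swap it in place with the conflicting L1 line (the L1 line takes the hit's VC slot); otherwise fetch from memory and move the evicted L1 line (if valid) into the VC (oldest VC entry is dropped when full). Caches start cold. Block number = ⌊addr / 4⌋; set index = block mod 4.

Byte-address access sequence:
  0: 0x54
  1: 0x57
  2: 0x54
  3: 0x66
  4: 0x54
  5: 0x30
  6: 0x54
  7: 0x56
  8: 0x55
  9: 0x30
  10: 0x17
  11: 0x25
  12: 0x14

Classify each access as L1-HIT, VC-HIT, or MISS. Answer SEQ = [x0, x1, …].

  [0] addr=0x54 blk=21 s=1: MISS | VC []
  [1] addr=0x57 blk=21 s=1: L1-HIT | VC []
  [2] addr=0x54 blk=21 s=1: L1-HIT | VC []
  [3] addr=0x66 blk=25 s=1: MISS | VC [21]
  [4] addr=0x54 blk=21 s=1: VC-HIT | VC [25]
  [5] addr=0x30 blk=12 s=0: MISS | VC [25]
  [6] addr=0x54 blk=21 s=1: L1-HIT | VC [25]
  [7] addr=0x56 blk=21 s=1: L1-HIT | VC [25]
  [8] addr=0x55 blk=21 s=1: L1-HIT | VC [25]
  [9] addr=0x30 blk=12 s=0: L1-HIT | VC [25]
  [10] addr=0x17 blk=5 s=1: MISS | VC [25, 21]
  [11] addr=0x25 blk=9 s=1: MISS | VC [25, 21, 5]
  [12] addr=0x14 blk=5 s=1: VC-HIT | VC [25, 21, 9]

SEQ = [MISS, L1-HIT, L1-HIT, MISS, VC-HIT, MISS, L1-HIT, L1-HIT, L1-HIT, L1-HIT, MISS, MISS, VC-HIT]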